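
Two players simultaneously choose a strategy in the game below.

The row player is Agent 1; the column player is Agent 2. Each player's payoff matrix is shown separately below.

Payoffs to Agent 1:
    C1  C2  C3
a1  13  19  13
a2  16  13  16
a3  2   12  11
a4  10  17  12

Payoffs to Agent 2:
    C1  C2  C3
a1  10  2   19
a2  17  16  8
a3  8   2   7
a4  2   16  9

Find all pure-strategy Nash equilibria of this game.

Agent 1 against C1: payoffs 13, 16, 2, 10 → best response a2.
Agent 1 against C2: payoffs 19, 13, 12, 17 → best response a1.
Agent 1 against C3: payoffs 13, 16, 11, 12 → best response a2.
Agent 2 against a1: payoffs 10, 2, 19 → best response C3.
Agent 2 against a2: payoffs 17, 16, 8 → best response C1.
Agent 2 against a3: payoffs 8, 2, 7 → best response C1.
Agent 2 against a4: payoffs 2, 16, 9 → best response C2.
Mutual best responses: (a2, C1).

(a2, C1)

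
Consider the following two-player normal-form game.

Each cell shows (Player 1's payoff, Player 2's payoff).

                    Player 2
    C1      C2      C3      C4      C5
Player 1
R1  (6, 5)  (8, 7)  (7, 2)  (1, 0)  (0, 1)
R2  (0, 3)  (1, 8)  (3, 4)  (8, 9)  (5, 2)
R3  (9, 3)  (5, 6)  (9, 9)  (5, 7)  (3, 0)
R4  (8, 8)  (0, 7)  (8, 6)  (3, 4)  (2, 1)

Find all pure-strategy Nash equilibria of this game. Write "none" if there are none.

Player 1 against C1: payoffs 6, 0, 9, 8 → best response R3.
Player 1 against C2: payoffs 8, 1, 5, 0 → best response R1.
Player 1 against C3: payoffs 7, 3, 9, 8 → best response R3.
Player 1 against C4: payoffs 1, 8, 5, 3 → best response R2.
Player 1 against C5: payoffs 0, 5, 3, 2 → best response R2.
Player 2 against R1: payoffs 5, 7, 2, 0, 1 → best response C2.
Player 2 against R2: payoffs 3, 8, 4, 9, 2 → best response C4.
Player 2 against R3: payoffs 3, 6, 9, 7, 0 → best response C3.
Player 2 against R4: payoffs 8, 7, 6, 4, 1 → best response C1.
Mutual best responses: (R1, C2); (R2, C4); (R3, C3).

Pure-strategy Nash equilibria: (R1, C2), (R2, C4), (R3, C3)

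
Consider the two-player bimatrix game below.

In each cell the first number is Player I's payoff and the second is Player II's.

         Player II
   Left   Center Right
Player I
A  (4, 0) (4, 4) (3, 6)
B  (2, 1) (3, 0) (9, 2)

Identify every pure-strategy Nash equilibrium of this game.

Check each profile: it is a Nash equilibrium iff no player can strictly gain by switching unilaterally.
(A, Left): Player II can switch to Center (0 → 4). Not NE.
(A, Center): Player II can switch to Right (4 → 6). Not NE.
(A, Right): Player I can switch to B (3 → 9). Not NE.
(B, Left): Player I can switch to A (2 → 4). Not NE.
(B, Center): Player I can switch to A (3 → 4). Not NE.
(B, Right): Player I gets 9, best alternative 3; Player II gets 2, best alternative 1. No profitable deviation — NE.

(B, Right)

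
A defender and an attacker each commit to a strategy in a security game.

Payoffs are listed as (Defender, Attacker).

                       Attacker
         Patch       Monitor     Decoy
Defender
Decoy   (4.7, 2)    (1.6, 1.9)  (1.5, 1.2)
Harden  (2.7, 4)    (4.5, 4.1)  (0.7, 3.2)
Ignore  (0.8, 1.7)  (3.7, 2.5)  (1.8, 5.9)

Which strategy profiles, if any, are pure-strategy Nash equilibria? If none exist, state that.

The pure Nash equilibria are (Decoy, Patch), (Harden, Monitor), (Ignore, Decoy).

Defender against Patch: payoffs 4.7, 2.7, 0.8 → best response Decoy.
Defender against Monitor: payoffs 1.6, 4.5, 3.7 → best response Harden.
Defender against Decoy: payoffs 1.5, 0.7, 1.8 → best response Ignore.
Attacker against Decoy: payoffs 2, 1.9, 1.2 → best response Patch.
Attacker against Harden: payoffs 4, 4.1, 3.2 → best response Monitor.
Attacker against Ignore: payoffs 1.7, 2.5, 5.9 → best response Decoy.
Mutual best responses: (Decoy, Patch); (Harden, Monitor); (Ignore, Decoy).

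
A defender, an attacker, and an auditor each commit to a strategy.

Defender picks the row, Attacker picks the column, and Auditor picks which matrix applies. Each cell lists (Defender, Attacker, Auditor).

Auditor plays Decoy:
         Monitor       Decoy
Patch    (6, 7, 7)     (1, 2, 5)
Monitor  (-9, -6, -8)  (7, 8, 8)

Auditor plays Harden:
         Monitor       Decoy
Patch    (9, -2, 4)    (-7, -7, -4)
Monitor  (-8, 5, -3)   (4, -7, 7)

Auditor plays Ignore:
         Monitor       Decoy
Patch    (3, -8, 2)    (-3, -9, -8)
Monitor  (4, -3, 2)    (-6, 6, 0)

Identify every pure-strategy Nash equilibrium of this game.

(Patch, Monitor, Decoy); (Monitor, Decoy, Decoy)

Defender against (Monitor, Decoy): payoffs 6, -9 → best response Patch.
Defender against (Monitor, Harden): payoffs 9, -8 → best response Patch.
Defender against (Monitor, Ignore): payoffs 3, 4 → best response Monitor.
Defender against (Decoy, Decoy): payoffs 1, 7 → best response Monitor.
Defender against (Decoy, Harden): payoffs -7, 4 → best response Monitor.
Defender against (Decoy, Ignore): payoffs -3, -6 → best response Patch.
Attacker against (Patch, Decoy): payoffs 7, 2 → best response Monitor.
Attacker against (Patch, Harden): payoffs -2, -7 → best response Monitor.
Attacker against (Patch, Ignore): payoffs -8, -9 → best response Monitor.
Attacker against (Monitor, Decoy): payoffs -6, 8 → best response Decoy.
Attacker against (Monitor, Harden): payoffs 5, -7 → best response Monitor.
Attacker against (Monitor, Ignore): payoffs -3, 6 → best response Decoy.
Auditor against (Patch, Monitor): payoffs 7, 4, 2 → best response Decoy.
Auditor against (Patch, Decoy): payoffs 5, -4, -8 → best response Decoy.
Auditor against (Monitor, Monitor): payoffs -8, -3, 2 → best response Ignore.
Auditor against (Monitor, Decoy): payoffs 8, 7, 0 → best response Decoy.
Mutual best responses: (Patch, Monitor, Decoy); (Monitor, Decoy, Decoy).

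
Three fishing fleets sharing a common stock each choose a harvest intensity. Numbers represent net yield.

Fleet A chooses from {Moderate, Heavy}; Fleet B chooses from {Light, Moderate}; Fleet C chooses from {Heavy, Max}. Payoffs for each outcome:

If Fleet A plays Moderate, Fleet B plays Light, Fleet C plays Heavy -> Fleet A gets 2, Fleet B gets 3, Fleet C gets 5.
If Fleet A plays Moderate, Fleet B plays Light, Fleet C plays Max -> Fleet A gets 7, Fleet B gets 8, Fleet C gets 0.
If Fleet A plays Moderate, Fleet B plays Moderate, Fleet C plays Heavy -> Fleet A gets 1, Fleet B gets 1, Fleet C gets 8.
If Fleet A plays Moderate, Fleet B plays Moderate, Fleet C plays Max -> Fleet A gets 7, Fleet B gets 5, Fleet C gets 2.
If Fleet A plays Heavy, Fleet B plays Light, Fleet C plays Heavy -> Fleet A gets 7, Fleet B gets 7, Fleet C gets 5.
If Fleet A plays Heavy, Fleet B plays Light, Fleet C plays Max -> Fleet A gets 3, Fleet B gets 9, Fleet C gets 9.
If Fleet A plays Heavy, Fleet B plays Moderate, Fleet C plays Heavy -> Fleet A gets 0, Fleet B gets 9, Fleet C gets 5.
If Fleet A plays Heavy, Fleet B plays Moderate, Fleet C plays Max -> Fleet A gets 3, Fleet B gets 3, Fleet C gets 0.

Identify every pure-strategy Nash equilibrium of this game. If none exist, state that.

This game has no pure Nash equilibrium.

Fleet A against (Light, Heavy): payoffs 2, 7 → best response Heavy.
Fleet A against (Light, Max): payoffs 7, 3 → best response Moderate.
Fleet A against (Moderate, Heavy): payoffs 1, 0 → best response Moderate.
Fleet A against (Moderate, Max): payoffs 7, 3 → best response Moderate.
Fleet B against (Moderate, Heavy): payoffs 3, 1 → best response Light.
Fleet B against (Moderate, Max): payoffs 8, 5 → best response Light.
Fleet B against (Heavy, Heavy): payoffs 7, 9 → best response Moderate.
Fleet B against (Heavy, Max): payoffs 9, 3 → best response Light.
Fleet C against (Moderate, Light): payoffs 5, 0 → best response Heavy.
Fleet C against (Moderate, Moderate): payoffs 8, 2 → best response Heavy.
Fleet C against (Heavy, Light): payoffs 5, 9 → best response Max.
Fleet C against (Heavy, Moderate): payoffs 5, 0 → best response Heavy.
No profile is a mutual best response for all players.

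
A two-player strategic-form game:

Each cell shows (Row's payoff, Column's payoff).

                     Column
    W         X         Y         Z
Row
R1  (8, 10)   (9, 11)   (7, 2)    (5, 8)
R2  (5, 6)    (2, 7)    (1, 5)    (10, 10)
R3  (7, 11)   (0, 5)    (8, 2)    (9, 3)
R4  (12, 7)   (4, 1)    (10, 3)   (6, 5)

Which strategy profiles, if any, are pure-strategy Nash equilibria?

Row against W: payoffs 8, 5, 7, 12 → best response R4.
Row against X: payoffs 9, 2, 0, 4 → best response R1.
Row against Y: payoffs 7, 1, 8, 10 → best response R4.
Row against Z: payoffs 5, 10, 9, 6 → best response R2.
Column against R1: payoffs 10, 11, 2, 8 → best response X.
Column against R2: payoffs 6, 7, 5, 10 → best response Z.
Column against R3: payoffs 11, 5, 2, 3 → best response W.
Column against R4: payoffs 7, 1, 3, 5 → best response W.
Mutual best responses: (R1, X); (R2, Z); (R4, W).

Pure-strategy Nash equilibria: (R1, X) and (R2, Z) and (R4, W)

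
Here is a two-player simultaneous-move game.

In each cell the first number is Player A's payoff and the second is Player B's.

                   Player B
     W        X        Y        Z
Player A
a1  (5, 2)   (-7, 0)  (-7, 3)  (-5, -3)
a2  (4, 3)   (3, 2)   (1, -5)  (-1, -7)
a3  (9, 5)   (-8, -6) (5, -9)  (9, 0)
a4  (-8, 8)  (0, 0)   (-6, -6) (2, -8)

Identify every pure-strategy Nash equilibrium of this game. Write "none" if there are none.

(a3, W)

Player A against W: payoffs 5, 4, 9, -8 → best response a3.
Player A against X: payoffs -7, 3, -8, 0 → best response a2.
Player A against Y: payoffs -7, 1, 5, -6 → best response a3.
Player A against Z: payoffs -5, -1, 9, 2 → best response a3.
Player B against a1: payoffs 2, 0, 3, -3 → best response Y.
Player B against a2: payoffs 3, 2, -5, -7 → best response W.
Player B against a3: payoffs 5, -6, -9, 0 → best response W.
Player B against a4: payoffs 8, 0, -6, -8 → best response W.
Mutual best responses: (a3, W).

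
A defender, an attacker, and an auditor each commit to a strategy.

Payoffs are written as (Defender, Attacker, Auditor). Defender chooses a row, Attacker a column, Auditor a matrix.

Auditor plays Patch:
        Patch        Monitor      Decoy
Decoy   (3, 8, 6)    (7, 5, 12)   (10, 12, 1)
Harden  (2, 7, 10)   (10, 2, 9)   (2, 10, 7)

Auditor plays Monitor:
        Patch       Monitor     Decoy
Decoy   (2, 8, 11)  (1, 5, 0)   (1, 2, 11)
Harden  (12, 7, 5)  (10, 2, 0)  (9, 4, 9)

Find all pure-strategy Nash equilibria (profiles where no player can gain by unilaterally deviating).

Mark each player's best response to every combination of opponents' strategies; a profile where every player is best-responding is a pure Nash equilibrium.
Defender against (Patch, Patch): payoffs 3, 2 → best response Decoy.
Defender against (Patch, Monitor): payoffs 2, 12 → best response Harden.
Defender against (Monitor, Patch): payoffs 7, 10 → best response Harden.
Defender against (Monitor, Monitor): payoffs 1, 10 → best response Harden.
Defender against (Decoy, Patch): payoffs 10, 2 → best response Decoy.
Defender against (Decoy, Monitor): payoffs 1, 9 → best response Harden.
Attacker against (Decoy, Patch): payoffs 8, 5, 12 → best response Decoy.
Attacker against (Decoy, Monitor): payoffs 8, 5, 2 → best response Patch.
Attacker against (Harden, Patch): payoffs 7, 2, 10 → best response Decoy.
Attacker against (Harden, Monitor): payoffs 7, 2, 4 → best response Patch.
Auditor against (Decoy, Patch): payoffs 6, 11 → best response Monitor.
Auditor against (Decoy, Monitor): payoffs 12, 0 → best response Patch.
Auditor against (Decoy, Decoy): payoffs 1, 11 → best response Monitor.
Auditor against (Harden, Patch): payoffs 10, 5 → best response Patch.
Auditor against (Harden, Monitor): payoffs 9, 0 → best response Patch.
Auditor against (Harden, Decoy): payoffs 7, 9 → best response Monitor.
No profile is a mutual best response for all players.

There is no pure-strategy Nash equilibrium.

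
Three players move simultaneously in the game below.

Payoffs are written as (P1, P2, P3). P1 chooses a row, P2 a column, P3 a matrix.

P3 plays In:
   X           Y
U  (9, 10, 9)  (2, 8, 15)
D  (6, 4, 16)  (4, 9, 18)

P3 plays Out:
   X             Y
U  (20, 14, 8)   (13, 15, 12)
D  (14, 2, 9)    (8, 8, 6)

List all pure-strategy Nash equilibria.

Pure-strategy Nash equilibria: (U, X, In), (D, Y, In)

P1 against (X, In): payoffs 9, 6 → best response U.
P1 against (X, Out): payoffs 20, 14 → best response U.
P1 against (Y, In): payoffs 2, 4 → best response D.
P1 against (Y, Out): payoffs 13, 8 → best response U.
P2 against (U, In): payoffs 10, 8 → best response X.
P2 against (U, Out): payoffs 14, 15 → best response Y.
P2 against (D, In): payoffs 4, 9 → best response Y.
P2 against (D, Out): payoffs 2, 8 → best response Y.
P3 against (U, X): payoffs 9, 8 → best response In.
P3 against (U, Y): payoffs 15, 12 → best response In.
P3 against (D, X): payoffs 16, 9 → best response In.
P3 against (D, Y): payoffs 18, 6 → best response In.
Mutual best responses: (U, X, In); (D, Y, In).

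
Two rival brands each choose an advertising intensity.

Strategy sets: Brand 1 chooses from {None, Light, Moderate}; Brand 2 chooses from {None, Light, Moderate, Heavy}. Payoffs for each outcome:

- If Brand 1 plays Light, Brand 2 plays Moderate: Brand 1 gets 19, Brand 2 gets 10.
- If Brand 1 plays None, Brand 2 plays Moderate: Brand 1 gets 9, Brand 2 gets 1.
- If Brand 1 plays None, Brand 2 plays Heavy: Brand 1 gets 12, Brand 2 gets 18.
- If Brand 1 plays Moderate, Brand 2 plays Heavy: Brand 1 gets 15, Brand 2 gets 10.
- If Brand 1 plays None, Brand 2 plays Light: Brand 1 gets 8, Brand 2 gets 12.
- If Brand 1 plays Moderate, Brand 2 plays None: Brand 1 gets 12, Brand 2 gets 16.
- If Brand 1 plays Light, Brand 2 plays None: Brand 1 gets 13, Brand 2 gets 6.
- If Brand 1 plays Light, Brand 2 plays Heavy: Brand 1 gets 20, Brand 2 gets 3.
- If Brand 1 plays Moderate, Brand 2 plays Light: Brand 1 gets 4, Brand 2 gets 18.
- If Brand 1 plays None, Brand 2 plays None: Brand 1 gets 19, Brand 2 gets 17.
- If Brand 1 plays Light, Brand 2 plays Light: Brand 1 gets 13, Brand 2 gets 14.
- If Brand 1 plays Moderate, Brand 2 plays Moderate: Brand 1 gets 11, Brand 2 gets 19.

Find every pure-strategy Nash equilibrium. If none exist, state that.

Brand 1 against None: payoffs 19, 13, 12 → best response None.
Brand 1 against Light: payoffs 8, 13, 4 → best response Light.
Brand 1 against Moderate: payoffs 9, 19, 11 → best response Light.
Brand 1 against Heavy: payoffs 12, 20, 15 → best response Light.
Brand 2 against None: payoffs 17, 12, 1, 18 → best response Heavy.
Brand 2 against Light: payoffs 6, 14, 10, 3 → best response Light.
Brand 2 against Moderate: payoffs 16, 18, 19, 10 → best response Moderate.
Mutual best responses: (Light, Light).

(Light, Light)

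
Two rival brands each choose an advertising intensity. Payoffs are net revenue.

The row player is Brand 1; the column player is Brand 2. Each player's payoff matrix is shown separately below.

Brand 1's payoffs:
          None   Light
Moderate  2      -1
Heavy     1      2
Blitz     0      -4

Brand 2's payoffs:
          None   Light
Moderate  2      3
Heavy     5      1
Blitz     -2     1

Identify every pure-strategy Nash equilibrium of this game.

Check each profile: it is a Nash equilibrium iff no player can strictly gain by switching unilaterally.
(Moderate, None): Brand 2 can switch to Light (2 → 3). Not NE.
(Moderate, Light): Brand 1 can switch to Heavy (-1 → 2). Not NE.
(Heavy, None): Brand 1 can switch to Moderate (1 → 2). Not NE.
(Heavy, Light): Brand 2 can switch to None (1 → 5). Not NE.
(Blitz, None): Brand 1 can switch to Moderate (0 → 2). Not NE.
(Blitz, Light): Brand 1 can switch to Moderate (-4 → -1). Not NE.

none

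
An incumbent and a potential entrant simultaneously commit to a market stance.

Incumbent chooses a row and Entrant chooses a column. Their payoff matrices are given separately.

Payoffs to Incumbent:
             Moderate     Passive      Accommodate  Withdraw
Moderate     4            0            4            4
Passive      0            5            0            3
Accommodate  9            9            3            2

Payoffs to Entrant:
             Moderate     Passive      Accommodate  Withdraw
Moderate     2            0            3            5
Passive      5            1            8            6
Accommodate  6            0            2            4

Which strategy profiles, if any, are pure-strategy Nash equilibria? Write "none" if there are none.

The pure Nash equilibria are (Moderate, Withdraw) and (Accommodate, Moderate).

For each player, find the best response to each opponent profile; mutual best responses are the pure NE.
Incumbent against Moderate: payoffs 4, 0, 9 → best response Accommodate.
Incumbent against Passive: payoffs 0, 5, 9 → best response Accommodate.
Incumbent against Accommodate: payoffs 4, 0, 3 → best response Moderate.
Incumbent against Withdraw: payoffs 4, 3, 2 → best response Moderate.
Entrant against Moderate: payoffs 2, 0, 3, 5 → best response Withdraw.
Entrant against Passive: payoffs 5, 1, 8, 6 → best response Accommodate.
Entrant against Accommodate: payoffs 6, 0, 2, 4 → best response Moderate.
Mutual best responses: (Moderate, Withdraw); (Accommodate, Moderate).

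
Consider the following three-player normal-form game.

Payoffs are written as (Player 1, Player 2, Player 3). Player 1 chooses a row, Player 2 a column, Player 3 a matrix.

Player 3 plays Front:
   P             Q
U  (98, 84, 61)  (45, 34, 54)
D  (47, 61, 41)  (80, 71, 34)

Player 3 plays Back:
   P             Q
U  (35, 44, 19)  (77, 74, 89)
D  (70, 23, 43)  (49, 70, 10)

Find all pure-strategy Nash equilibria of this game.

Mark each player's best response to every combination of opponents' strategies; a profile where every player is best-responding is a pure Nash equilibrium.
Player 1 against (P, Front): payoffs 98, 47 → best response U.
Player 1 against (P, Back): payoffs 35, 70 → best response D.
Player 1 against (Q, Front): payoffs 45, 80 → best response D.
Player 1 against (Q, Back): payoffs 77, 49 → best response U.
Player 2 against (U, Front): payoffs 84, 34 → best response P.
Player 2 against (U, Back): payoffs 44, 74 → best response Q.
Player 2 against (D, Front): payoffs 61, 71 → best response Q.
Player 2 against (D, Back): payoffs 23, 70 → best response Q.
Player 3 against (U, P): payoffs 61, 19 → best response Front.
Player 3 against (U, Q): payoffs 54, 89 → best response Back.
Player 3 against (D, P): payoffs 41, 43 → best response Back.
Player 3 against (D, Q): payoffs 34, 10 → best response Front.
Mutual best responses: (U, P, Front); (U, Q, Back); (D, Q, Front).

(U, P, Front), (U, Q, Back), (D, Q, Front)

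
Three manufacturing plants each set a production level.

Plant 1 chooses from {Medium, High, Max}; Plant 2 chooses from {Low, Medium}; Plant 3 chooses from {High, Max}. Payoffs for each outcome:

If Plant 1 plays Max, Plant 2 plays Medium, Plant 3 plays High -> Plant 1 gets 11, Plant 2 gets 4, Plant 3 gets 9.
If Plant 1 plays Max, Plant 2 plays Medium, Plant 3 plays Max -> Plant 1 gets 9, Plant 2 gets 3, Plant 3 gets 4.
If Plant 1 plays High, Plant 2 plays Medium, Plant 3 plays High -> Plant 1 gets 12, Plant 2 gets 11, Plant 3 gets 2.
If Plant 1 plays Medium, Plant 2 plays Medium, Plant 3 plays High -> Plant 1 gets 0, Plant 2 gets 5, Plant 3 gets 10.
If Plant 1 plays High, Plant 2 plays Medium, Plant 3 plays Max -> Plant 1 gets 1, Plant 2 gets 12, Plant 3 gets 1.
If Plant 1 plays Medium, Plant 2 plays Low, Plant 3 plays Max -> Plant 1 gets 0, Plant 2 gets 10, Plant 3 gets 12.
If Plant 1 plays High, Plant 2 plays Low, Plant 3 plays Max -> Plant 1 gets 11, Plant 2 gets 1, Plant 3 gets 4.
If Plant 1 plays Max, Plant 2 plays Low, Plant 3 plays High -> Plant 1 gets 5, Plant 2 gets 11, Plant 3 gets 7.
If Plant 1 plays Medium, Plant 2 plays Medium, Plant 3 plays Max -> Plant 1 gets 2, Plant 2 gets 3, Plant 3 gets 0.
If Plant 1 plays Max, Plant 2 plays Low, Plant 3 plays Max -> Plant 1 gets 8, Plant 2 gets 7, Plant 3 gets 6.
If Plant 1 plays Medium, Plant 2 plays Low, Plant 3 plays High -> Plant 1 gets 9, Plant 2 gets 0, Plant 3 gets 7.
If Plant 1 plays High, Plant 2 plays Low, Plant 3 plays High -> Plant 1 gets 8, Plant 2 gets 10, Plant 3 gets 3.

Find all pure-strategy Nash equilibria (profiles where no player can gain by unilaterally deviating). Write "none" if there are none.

Mark each player's best response to every combination of opponents' strategies; a profile where every player is best-responding is a pure Nash equilibrium.
Plant 1 against (Low, High): payoffs 9, 8, 5 → best response Medium.
Plant 1 against (Low, Max): payoffs 0, 11, 8 → best response High.
Plant 1 against (Medium, High): payoffs 0, 12, 11 → best response High.
Plant 1 against (Medium, Max): payoffs 2, 1, 9 → best response Max.
Plant 2 against (Medium, High): payoffs 0, 5 → best response Medium.
Plant 2 against (Medium, Max): payoffs 10, 3 → best response Low.
Plant 2 against (High, High): payoffs 10, 11 → best response Medium.
Plant 2 against (High, Max): payoffs 1, 12 → best response Medium.
Plant 2 against (Max, High): payoffs 11, 4 → best response Low.
Plant 2 against (Max, Max): payoffs 7, 3 → best response Low.
Plant 3 against (Medium, Low): payoffs 7, 12 → best response Max.
Plant 3 against (Medium, Medium): payoffs 10, 0 → best response High.
Plant 3 against (High, Low): payoffs 3, 4 → best response Max.
Plant 3 against (High, Medium): payoffs 2, 1 → best response High.
Plant 3 against (Max, Low): payoffs 7, 6 → best response High.
Plant 3 against (Max, Medium): payoffs 9, 4 → best response High.
Mutual best responses: (High, Medium, High).

The unique pure-strategy Nash equilibrium is (High, Medium, High).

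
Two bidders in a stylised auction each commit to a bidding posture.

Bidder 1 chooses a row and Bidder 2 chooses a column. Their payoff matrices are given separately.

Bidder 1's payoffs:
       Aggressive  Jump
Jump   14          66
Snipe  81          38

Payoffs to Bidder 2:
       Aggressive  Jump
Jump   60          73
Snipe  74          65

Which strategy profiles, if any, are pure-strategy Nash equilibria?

(Jump, Aggressive): Bidder 1 can switch to Snipe (14 → 81). Not NE.
(Jump, Jump): Bidder 1 gets 66, best alternative 38; Bidder 2 gets 73, best alternative 60. No profitable deviation — NE.
(Snipe, Aggressive): Bidder 1 gets 81, best alternative 14; Bidder 2 gets 74, best alternative 65. No profitable deviation — NE.
(Snipe, Jump): Bidder 1 can switch to Jump (38 → 66). Not NE.

The pure Nash equilibria are (Jump, Jump) and (Snipe, Aggressive).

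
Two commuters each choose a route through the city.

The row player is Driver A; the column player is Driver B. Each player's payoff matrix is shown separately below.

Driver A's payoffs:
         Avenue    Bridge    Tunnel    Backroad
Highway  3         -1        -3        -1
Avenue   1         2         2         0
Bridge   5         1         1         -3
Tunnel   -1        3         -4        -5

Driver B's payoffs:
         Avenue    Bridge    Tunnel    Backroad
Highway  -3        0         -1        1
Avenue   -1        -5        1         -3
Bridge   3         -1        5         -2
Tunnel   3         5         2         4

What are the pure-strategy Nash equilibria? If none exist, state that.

Driver A against Avenue: payoffs 3, 1, 5, -1 → best response Bridge.
Driver A against Bridge: payoffs -1, 2, 1, 3 → best response Tunnel.
Driver A against Tunnel: payoffs -3, 2, 1, -4 → best response Avenue.
Driver A against Backroad: payoffs -1, 0, -3, -5 → best response Avenue.
Driver B against Highway: payoffs -3, 0, -1, 1 → best response Backroad.
Driver B against Avenue: payoffs -1, -5, 1, -3 → best response Tunnel.
Driver B against Bridge: payoffs 3, -1, 5, -2 → best response Tunnel.
Driver B against Tunnel: payoffs 3, 5, 2, 4 → best response Bridge.
Mutual best responses: (Avenue, Tunnel); (Tunnel, Bridge).

The pure Nash equilibria are (Avenue, Tunnel); (Tunnel, Bridge).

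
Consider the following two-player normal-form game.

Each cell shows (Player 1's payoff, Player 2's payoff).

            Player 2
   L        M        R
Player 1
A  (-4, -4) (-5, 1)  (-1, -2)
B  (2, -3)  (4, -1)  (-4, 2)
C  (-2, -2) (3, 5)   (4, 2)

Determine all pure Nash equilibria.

Mark each player's best response to every combination of opponents' strategies; a profile where every player is best-responding is a pure Nash equilibrium.
Player 1 against L: payoffs -4, 2, -2 → best response B.
Player 1 against M: payoffs -5, 4, 3 → best response B.
Player 1 against R: payoffs -1, -4, 4 → best response C.
Player 2 against A: payoffs -4, 1, -2 → best response M.
Player 2 against B: payoffs -3, -1, 2 → best response R.
Player 2 against C: payoffs -2, 5, 2 → best response M.
No profile is a mutual best response for all players.

There is no pure-strategy Nash equilibrium.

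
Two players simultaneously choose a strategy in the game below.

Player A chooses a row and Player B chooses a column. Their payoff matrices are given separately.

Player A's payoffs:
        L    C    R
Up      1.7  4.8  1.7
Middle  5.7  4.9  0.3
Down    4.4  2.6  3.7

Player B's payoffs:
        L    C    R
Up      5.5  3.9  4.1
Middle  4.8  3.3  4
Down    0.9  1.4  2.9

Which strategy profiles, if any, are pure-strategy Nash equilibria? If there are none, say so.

Player A against L: payoffs 1.7, 5.7, 4.4 → best response Middle.
Player A against C: payoffs 4.8, 4.9, 2.6 → best response Middle.
Player A against R: payoffs 1.7, 0.3, 3.7 → best response Down.
Player B against Up: payoffs 5.5, 3.9, 4.1 → best response L.
Player B against Middle: payoffs 4.8, 3.3, 4 → best response L.
Player B against Down: payoffs 0.9, 1.4, 2.9 → best response R.
Mutual best responses: (Middle, L); (Down, R).

Pure-strategy Nash equilibria: (Middle, L), (Down, R)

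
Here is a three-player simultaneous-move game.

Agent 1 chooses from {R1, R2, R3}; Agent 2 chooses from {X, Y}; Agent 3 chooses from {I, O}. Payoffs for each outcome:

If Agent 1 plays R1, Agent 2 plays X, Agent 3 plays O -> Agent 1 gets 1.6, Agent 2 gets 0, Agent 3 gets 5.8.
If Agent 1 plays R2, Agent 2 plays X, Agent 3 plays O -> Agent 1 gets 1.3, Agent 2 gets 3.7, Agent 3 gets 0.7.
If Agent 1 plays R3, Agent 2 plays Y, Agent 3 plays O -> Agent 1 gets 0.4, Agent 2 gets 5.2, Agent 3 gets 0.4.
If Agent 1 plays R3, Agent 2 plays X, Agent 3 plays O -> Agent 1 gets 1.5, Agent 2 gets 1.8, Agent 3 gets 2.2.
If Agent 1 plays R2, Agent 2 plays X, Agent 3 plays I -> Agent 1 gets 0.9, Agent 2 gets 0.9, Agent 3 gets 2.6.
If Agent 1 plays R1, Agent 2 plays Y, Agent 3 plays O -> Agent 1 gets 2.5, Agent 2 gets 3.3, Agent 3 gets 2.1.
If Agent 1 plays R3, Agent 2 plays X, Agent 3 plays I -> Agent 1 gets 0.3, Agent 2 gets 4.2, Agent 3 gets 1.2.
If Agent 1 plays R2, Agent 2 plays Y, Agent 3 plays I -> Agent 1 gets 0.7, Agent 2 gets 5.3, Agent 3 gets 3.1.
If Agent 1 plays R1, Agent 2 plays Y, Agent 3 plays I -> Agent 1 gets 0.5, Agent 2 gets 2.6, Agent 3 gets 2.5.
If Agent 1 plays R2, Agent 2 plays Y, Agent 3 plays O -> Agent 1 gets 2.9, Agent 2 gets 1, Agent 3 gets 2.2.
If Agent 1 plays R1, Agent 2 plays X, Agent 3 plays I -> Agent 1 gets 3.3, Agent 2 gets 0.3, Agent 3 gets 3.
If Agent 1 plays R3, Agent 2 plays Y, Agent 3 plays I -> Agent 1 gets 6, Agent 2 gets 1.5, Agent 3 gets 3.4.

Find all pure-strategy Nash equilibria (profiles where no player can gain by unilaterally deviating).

No pure-strategy Nash equilibrium.

For each strategy profile, look for a profitable unilateral deviation.
(R1, X, I): Agent 2 can switch to Y (0.3 → 2.6). Not NE.
(R1, X, O): Agent 2 can switch to Y (0 → 3.3). Not NE.
(R1, Y, I): Agent 1 can switch to R2 (0.5 → 0.7). Not NE.
(R1, Y, O): Agent 1 can switch to R2 (2.5 → 2.9). Not NE.
(R2, X, I): Agent 1 can switch to R1 (0.9 → 3.3). Not NE.
(R2, X, O): Agent 1 can switch to R1 (1.3 → 1.6). Not NE.
(The remaining 6 profiles each have a profitable deviation by the same check.)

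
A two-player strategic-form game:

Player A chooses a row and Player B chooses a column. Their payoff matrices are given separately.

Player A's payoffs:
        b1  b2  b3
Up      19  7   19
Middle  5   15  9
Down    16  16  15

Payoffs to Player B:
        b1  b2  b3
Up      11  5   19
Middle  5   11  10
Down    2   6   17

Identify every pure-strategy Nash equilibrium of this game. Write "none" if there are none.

(Up, b3)

Player A against b1: payoffs 19, 5, 16 → best response Up.
Player A against b2: payoffs 7, 15, 16 → best response Down.
Player A against b3: payoffs 19, 9, 15 → best response Up.
Player B against Up: payoffs 11, 5, 19 → best response b3.
Player B against Middle: payoffs 5, 11, 10 → best response b2.
Player B against Down: payoffs 2, 6, 17 → best response b3.
Mutual best responses: (Up, b3).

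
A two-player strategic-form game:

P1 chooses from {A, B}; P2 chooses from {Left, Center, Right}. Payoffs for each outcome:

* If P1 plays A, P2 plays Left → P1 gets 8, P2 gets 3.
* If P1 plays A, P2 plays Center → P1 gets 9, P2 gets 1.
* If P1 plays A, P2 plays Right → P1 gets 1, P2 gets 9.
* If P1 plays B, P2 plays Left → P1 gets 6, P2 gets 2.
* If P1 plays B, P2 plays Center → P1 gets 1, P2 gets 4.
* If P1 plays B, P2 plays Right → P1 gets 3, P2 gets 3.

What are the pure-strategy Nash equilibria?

none

For each strategy profile, look for a profitable unilateral deviation.
(A, Left): P2 can switch to Right (3 → 9). Not NE.
(A, Center): P2 can switch to Left (1 → 3). Not NE.
(A, Right): P1 can switch to B (1 → 3). Not NE.
(B, Left): P1 can switch to A (6 → 8). Not NE.
(B, Center): P1 can switch to A (1 → 9). Not NE.
(B, Right): P2 can switch to Center (3 → 4). Not NE.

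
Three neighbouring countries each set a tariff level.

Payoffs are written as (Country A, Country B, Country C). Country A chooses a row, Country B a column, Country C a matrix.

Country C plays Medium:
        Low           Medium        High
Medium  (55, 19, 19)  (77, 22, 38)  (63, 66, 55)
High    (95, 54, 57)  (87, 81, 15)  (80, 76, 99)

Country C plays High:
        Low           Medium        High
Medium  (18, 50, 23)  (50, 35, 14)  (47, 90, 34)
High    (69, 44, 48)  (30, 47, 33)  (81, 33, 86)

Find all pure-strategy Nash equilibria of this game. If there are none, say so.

(Medium, Low, Medium): Country A can switch to High (55 → 95). Not NE.
(Medium, Low, High): Country A can switch to High (18 → 69). Not NE.
(Medium, Medium, Medium): Country A can switch to High (77 → 87). Not NE.
(Medium, Medium, High): Country B can switch to Low (35 → 50). Not NE.
(Medium, High, Medium): Country A can switch to High (63 → 80). Not NE.
(Medium, High, High): Country A can switch to High (47 → 81). Not NE.
(The remaining 6 profiles each have a profitable deviation by the same check.)

none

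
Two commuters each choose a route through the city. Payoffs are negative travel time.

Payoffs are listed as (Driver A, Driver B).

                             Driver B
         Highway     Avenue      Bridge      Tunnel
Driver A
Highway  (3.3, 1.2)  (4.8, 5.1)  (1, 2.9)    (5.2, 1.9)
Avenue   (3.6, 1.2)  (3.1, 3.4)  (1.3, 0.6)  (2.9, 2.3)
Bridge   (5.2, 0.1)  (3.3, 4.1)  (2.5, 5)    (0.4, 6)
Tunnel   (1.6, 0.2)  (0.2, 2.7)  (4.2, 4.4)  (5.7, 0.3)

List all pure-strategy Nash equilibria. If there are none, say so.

The pure Nash equilibria are (Highway, Avenue), (Tunnel, Bridge).

Driver A against Highway: payoffs 3.3, 3.6, 5.2, 1.6 → best response Bridge.
Driver A against Avenue: payoffs 4.8, 3.1, 3.3, 0.2 → best response Highway.
Driver A against Bridge: payoffs 1, 1.3, 2.5, 4.2 → best response Tunnel.
Driver A against Tunnel: payoffs 5.2, 2.9, 0.4, 5.7 → best response Tunnel.
Driver B against Highway: payoffs 1.2, 5.1, 2.9, 1.9 → best response Avenue.
Driver B against Avenue: payoffs 1.2, 3.4, 0.6, 2.3 → best response Avenue.
Driver B against Bridge: payoffs 0.1, 4.1, 5, 6 → best response Tunnel.
Driver B against Tunnel: payoffs 0.2, 2.7, 4.4, 0.3 → best response Bridge.
Mutual best responses: (Highway, Avenue); (Tunnel, Bridge).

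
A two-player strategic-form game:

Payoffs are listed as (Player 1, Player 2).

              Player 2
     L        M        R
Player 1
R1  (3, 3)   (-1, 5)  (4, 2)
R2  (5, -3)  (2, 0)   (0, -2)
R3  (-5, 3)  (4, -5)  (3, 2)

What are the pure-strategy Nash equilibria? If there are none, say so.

(R1, L): Player 1 can switch to R2 (3 → 5). Not NE.
(R1, M): Player 1 can switch to R2 (-1 → 2). Not NE.
(R1, R): Player 2 can switch to L (2 → 3). Not NE.
(R2, L): Player 2 can switch to M (-3 → 0). Not NE.
(R2, M): Player 1 can switch to R3 (2 → 4). Not NE.
(R2, R): Player 1 can switch to R1 (0 → 4). Not NE.
(R3, L): Player 1 can switch to R1 (-5 → 3). Not NE.
(R3, M): Player 2 can switch to L (-5 → 3). Not NE.
(R3, R): Player 1 can switch to R1 (3 → 4). Not NE.

There is no pure-strategy Nash equilibrium.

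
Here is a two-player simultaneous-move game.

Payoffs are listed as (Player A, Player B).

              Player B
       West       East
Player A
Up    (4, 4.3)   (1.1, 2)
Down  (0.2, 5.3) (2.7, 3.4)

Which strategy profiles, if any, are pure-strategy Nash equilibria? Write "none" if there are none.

For each player, find the best response to each opponent profile; mutual best responses are the pure NE.
Player A against West: payoffs 4, 0.2 → best response Up.
Player A against East: payoffs 1.1, 2.7 → best response Down.
Player B against Up: payoffs 4.3, 2 → best response West.
Player B against Down: payoffs 5.3, 3.4 → best response West.
Mutual best responses: (Up, West).

Pure NE: (Up, West)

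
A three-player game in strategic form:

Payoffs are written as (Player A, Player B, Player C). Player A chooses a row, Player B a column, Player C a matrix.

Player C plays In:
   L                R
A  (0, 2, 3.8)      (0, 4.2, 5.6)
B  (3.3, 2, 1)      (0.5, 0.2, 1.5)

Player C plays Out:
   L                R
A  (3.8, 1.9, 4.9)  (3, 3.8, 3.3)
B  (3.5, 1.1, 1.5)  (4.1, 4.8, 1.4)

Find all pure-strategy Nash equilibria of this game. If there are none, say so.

Player A against (L, In): payoffs 0, 3.3 → best response B.
Player A against (L, Out): payoffs 3.8, 3.5 → best response A.
Player A against (R, In): payoffs 0, 0.5 → best response B.
Player A against (R, Out): payoffs 3, 4.1 → best response B.
Player B against (A, In): payoffs 2, 4.2 → best response R.
Player B against (A, Out): payoffs 1.9, 3.8 → best response R.
Player B against (B, In): payoffs 2, 0.2 → best response L.
Player B against (B, Out): payoffs 1.1, 4.8 → best response R.
Player C against (A, L): payoffs 3.8, 4.9 → best response Out.
Player C against (A, R): payoffs 5.6, 3.3 → best response In.
Player C against (B, L): payoffs 1, 1.5 → best response Out.
Player C against (B, R): payoffs 1.5, 1.4 → best response In.
No profile is a mutual best response for all players.

There is no pure-strategy Nash equilibrium.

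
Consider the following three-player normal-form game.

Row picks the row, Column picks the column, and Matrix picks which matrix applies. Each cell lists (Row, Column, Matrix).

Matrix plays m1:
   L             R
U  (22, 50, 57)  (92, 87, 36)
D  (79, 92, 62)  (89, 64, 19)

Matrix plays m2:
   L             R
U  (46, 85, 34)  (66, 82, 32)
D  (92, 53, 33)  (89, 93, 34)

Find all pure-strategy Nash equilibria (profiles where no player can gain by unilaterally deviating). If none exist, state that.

(U, L, m1): Row can switch to D (22 → 79). Not NE.
(U, L, m2): Row can switch to D (46 → 92). Not NE.
(U, R, m1): Row gets 92, best alternative 89; Column gets 87, best alternative 50; Matrix gets 36, best alternative 32. No profitable deviation — NE.
(U, R, m2): Row can switch to D (66 → 89). Not NE.
(D, L, m1): Row gets 79, best alternative 22; Column gets 92, best alternative 64; Matrix gets 62, best alternative 33. No profitable deviation — NE.
(D, L, m2): Column can switch to R (53 → 93). Not NE.
(D, R, m1): Row can switch to U (89 → 92). Not NE.
(D, R, m2): Row gets 89, best alternative 66; Column gets 93, best alternative 53; Matrix gets 34, best alternative 19. No profitable deviation — NE.

Pure-strategy Nash equilibria: (U, R, m1) and (D, L, m1) and (D, R, m2)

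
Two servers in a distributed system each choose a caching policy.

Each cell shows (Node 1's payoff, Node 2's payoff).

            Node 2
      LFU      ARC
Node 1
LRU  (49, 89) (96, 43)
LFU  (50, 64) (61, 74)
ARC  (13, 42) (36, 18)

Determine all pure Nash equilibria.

Node 1 against LFU: payoffs 49, 50, 13 → best response LFU.
Node 1 against ARC: payoffs 96, 61, 36 → best response LRU.
Node 2 against LRU: payoffs 89, 43 → best response LFU.
Node 2 against LFU: payoffs 64, 74 → best response ARC.
Node 2 against ARC: payoffs 42, 18 → best response LFU.
No profile is a mutual best response for all players.

No pure-strategy Nash equilibrium.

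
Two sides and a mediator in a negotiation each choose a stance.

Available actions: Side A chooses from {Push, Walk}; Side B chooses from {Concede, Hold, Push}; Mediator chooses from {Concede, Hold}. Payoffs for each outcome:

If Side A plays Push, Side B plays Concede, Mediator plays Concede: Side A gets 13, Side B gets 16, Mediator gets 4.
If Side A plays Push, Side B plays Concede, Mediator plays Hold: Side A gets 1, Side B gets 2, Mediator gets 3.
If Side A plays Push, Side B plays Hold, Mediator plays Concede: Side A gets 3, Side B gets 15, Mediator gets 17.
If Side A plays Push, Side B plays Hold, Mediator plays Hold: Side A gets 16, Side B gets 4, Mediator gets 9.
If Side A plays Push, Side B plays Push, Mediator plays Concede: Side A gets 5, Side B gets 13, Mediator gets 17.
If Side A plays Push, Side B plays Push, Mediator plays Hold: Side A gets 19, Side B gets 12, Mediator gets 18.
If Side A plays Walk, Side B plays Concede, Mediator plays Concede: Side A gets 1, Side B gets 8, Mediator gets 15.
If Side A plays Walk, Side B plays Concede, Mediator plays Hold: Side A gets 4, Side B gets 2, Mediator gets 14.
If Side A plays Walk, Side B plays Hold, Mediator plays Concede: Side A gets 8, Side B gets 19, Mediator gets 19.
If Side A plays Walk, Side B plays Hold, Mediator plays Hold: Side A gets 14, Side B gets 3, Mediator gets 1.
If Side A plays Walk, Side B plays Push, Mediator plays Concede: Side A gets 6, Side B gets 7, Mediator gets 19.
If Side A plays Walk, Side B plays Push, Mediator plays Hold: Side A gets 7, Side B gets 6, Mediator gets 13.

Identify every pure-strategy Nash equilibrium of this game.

Pure-strategy Nash equilibria: (Push, Concede, Concede) and (Push, Push, Hold) and (Walk, Hold, Concede)

(Push, Concede, Concede): Side A gets 13, best alternative 1; Side B gets 16, best alternative 15; Mediator gets 4, best alternative 3. No profitable deviation — NE.
(Push, Concede, Hold): Side A can switch to Walk (1 → 4). Not NE.
(Push, Hold, Concede): Side A can switch to Walk (3 → 8). Not NE.
(Push, Hold, Hold): Side B can switch to Push (4 → 12). Not NE.
(Push, Push, Concede): Side A can switch to Walk (5 → 6). Not NE.
(Push, Push, Hold): Side A gets 19, best alternative 7; Side B gets 12, best alternative 4; Mediator gets 18, best alternative 17. No profitable deviation — NE.
(Walk, Concede, Concede): Side A can switch to Push (1 → 13). Not NE.
(Walk, Concede, Hold): Side B can switch to Hold (2 → 3). Not NE.
(Walk, Hold, Concede): Side A gets 8, best alternative 3; Side B gets 19, best alternative 8; Mediator gets 19, best alternative 1. No profitable deviation — NE.
(Walk, Hold, Hold): Side A can switch to Push (14 → 16). Not NE.
(Walk, Push, Concede): Side B can switch to Concede (7 → 8). Not NE.
(Walk, Push, Hold): Side A can switch to Push (7 → 19). Not NE.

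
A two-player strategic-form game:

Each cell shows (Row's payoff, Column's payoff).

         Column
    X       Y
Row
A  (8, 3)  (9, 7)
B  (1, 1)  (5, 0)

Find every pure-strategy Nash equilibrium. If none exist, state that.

Pure NE: (A, Y)

Mark each player's best response to every combination of opponents' strategies; a profile where every player is best-responding is a pure Nash equilibrium.
Row against X: payoffs 8, 1 → best response A.
Row against Y: payoffs 9, 5 → best response A.
Column against A: payoffs 3, 7 → best response Y.
Column against B: payoffs 1, 0 → best response X.
Mutual best responses: (A, Y).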